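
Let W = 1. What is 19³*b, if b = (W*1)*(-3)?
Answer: -20577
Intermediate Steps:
b = -3 (b = (1*1)*(-3) = 1*(-3) = -3)
19³*b = 19³*(-3) = 6859*(-3) = -20577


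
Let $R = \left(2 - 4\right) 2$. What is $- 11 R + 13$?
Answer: $57$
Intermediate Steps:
$R = -4$ ($R = \left(-2\right) 2 = -4$)
$- 11 R + 13 = \left(-11\right) \left(-4\right) + 13 = 44 + 13 = 57$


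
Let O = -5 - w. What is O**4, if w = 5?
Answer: 10000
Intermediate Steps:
O = -10 (O = -5 - 1*5 = -5 - 5 = -10)
O**4 = (-10)**4 = 10000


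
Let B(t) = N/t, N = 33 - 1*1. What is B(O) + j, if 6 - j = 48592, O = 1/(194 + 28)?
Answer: -41482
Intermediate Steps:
O = 1/222 ≈ 0.0045045
j = -48586 (j = 6 - 1*48592 = 6 - 48592 = -48586)
N = 32 (N = 33 - 1 = 32)
B(t) = 32/t
B(O) + j = 32/(1/222) - 48586 = 32*222 - 48586 = 7104 - 48586 = -41482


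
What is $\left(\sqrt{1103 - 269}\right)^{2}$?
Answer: $834$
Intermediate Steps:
$\left(\sqrt{1103 - 269}\right)^{2} = \left(\sqrt{834}\right)^{2} = 834$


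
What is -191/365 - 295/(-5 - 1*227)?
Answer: 63363/84680 ≈ 0.74826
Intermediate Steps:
-191/365 - 295/(-5 - 1*227) = -191*1/365 - 295/(-5 - 227) = -191/365 - 295/(-232) = -191/365 - 295*(-1/232) = -191/365 + 295/232 = 63363/84680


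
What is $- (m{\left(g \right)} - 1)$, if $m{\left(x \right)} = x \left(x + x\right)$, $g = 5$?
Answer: $-49$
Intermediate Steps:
$m{\left(x \right)} = 2 x^{2}$ ($m{\left(x \right)} = x 2 x = 2 x^{2}$)
$- (m{\left(g \right)} - 1) = - (2 \cdot 5^{2} - 1) = - (2 \cdot 25 - 1) = - (50 - 1) = \left(-1\right) 49 = -49$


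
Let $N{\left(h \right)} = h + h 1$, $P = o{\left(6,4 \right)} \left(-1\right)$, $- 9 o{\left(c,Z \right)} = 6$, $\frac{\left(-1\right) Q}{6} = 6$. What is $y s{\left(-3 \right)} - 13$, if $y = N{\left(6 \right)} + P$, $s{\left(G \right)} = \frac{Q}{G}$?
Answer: $139$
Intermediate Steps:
$Q = -36$ ($Q = \left(-6\right) 6 = -36$)
$o{\left(c,Z \right)} = - \frac{2}{3}$ ($o{\left(c,Z \right)} = \left(- \frac{1}{9}\right) 6 = - \frac{2}{3}$)
$P = \frac{2}{3}$ ($P = \left(- \frac{2}{3}\right) \left(-1\right) = \frac{2}{3} \approx 0.66667$)
$N{\left(h \right)} = 2 h$ ($N{\left(h \right)} = h + h = 2 h$)
$s{\left(G \right)} = - \frac{36}{G}$
$y = \frac{38}{3}$ ($y = 2 \cdot 6 + \frac{2}{3} = 12 + \frac{2}{3} = \frac{38}{3} \approx 12.667$)
$y s{\left(-3 \right)} - 13 = \frac{38 \left(- \frac{36}{-3}\right)}{3} - 13 = \frac{38 \left(\left(-36\right) \left(- \frac{1}{3}\right)\right)}{3} - 13 = \frac{38}{3} \cdot 12 - 13 = 152 - 13 = 139$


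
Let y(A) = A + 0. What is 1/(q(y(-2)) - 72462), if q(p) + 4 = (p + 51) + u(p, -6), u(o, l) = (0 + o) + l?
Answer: -1/72425 ≈ -1.3807e-5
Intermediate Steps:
u(o, l) = l + o (u(o, l) = o + l = l + o)
y(A) = A
q(p) = 41 + 2*p (q(p) = -4 + ((p + 51) + (-6 + p)) = -4 + ((51 + p) + (-6 + p)) = -4 + (45 + 2*p) = 41 + 2*p)
1/(q(y(-2)) - 72462) = 1/((41 + 2*(-2)) - 72462) = 1/((41 - 4) - 72462) = 1/(37 - 72462) = 1/(-72425) = -1/72425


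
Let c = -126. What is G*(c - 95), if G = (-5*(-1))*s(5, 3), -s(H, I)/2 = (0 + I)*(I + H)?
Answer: 53040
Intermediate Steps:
s(H, I) = -2*I*(H + I) (s(H, I) = -2*(0 + I)*(I + H) = -2*I*(H + I))
G = -240 (G = (-5*(-1))*(-2*3*(5 + 3)) = 5*(-2*3*8) = 5*(-48) = -240)
G*(c - 95) = -240*(-126 - 95) = -240*(-221) = 53040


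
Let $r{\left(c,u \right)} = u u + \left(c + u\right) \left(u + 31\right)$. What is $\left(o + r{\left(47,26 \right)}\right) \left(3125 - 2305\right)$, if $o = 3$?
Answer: $3968800$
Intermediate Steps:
$r{\left(c,u \right)} = u^{2} + \left(31 + u\right) \left(c + u\right)$ ($r{\left(c,u \right)} = u^{2} + \left(c + u\right) \left(31 + u\right) = u^{2} + \left(31 + u\right) \left(c + u\right)$)
$\left(o + r{\left(47,26 \right)}\right) \left(3125 - 2305\right) = \left(3 + \left(2 \cdot 26^{2} + 31 \cdot 47 + 31 \cdot 26 + 47 \cdot 26\right)\right) \left(3125 - 2305\right) = \left(3 + \left(2 \cdot 676 + 1457 + 806 + 1222\right)\right) 820 = \left(3 + \left(1352 + 1457 + 806 + 1222\right)\right) 820 = \left(3 + 4837\right) 820 = 4840 \cdot 820 = 3968800$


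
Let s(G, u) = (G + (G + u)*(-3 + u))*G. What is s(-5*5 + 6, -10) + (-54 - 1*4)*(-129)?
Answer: 680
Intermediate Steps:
s(G, u) = G*(G + (-3 + u)*(G + u)) (s(G, u) = (G + (-3 + u)*(G + u))*G = G*(G + (-3 + u)*(G + u)))
s(-5*5 + 6, -10) + (-54 - 1*4)*(-129) = (-5*5 + 6)*((-10)² - 3*(-10) - 2*(-5*5 + 6) + (-5*5 + 6)*(-10)) + (-54 - 1*4)*(-129) = (-25 + 6)*(100 + 30 - 2*(-25 + 6) + (-25 + 6)*(-10)) + (-54 - 4)*(-129) = -19*(100 + 30 - 2*(-19) - 19*(-10)) - 58*(-129) = -19*(100 + 30 + 38 + 190) + 7482 = -19*358 + 7482 = -6802 + 7482 = 680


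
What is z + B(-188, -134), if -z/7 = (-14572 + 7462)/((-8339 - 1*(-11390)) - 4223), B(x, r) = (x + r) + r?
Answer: -292101/586 ≈ -498.47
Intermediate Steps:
B(x, r) = x + 2*r (B(x, r) = (r + x) + r = x + 2*r)
z = -24885/586 (z = -7*(-14572 + 7462)/((-8339 - 1*(-11390)) - 4223) = -(-49770)/((-8339 + 11390) - 4223) = -(-49770)/(3051 - 4223) = -(-49770)/(-1172) = -(-49770)*(-1)/1172 = -7*3555/586 = -24885/586 ≈ -42.466)
z + B(-188, -134) = -24885/586 + (-188 + 2*(-134)) = -24885/586 + (-188 - 268) = -24885/586 - 456 = -292101/586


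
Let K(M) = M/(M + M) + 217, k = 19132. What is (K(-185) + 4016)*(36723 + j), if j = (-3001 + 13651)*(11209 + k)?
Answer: 2736266614191/2 ≈ 1.3681e+12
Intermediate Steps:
K(M) = 435/2 (K(M) = M/((2*M)) + 217 = (1/(2*M))*M + 217 = ½ + 217 = 435/2)
j = 323131650 (j = (-3001 + 13651)*(11209 + 19132) = 10650*30341 = 323131650)
(K(-185) + 4016)*(36723 + j) = (435/2 + 4016)*(36723 + 323131650) = (8467/2)*323168373 = 2736266614191/2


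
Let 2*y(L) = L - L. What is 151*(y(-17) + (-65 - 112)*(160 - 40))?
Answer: -3207240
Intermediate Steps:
y(L) = 0 (y(L) = (L - L)/2 = (1/2)*0 = 0)
151*(y(-17) + (-65 - 112)*(160 - 40)) = 151*(0 + (-65 - 112)*(160 - 40)) = 151*(0 - 177*120) = 151*(0 - 21240) = 151*(-21240) = -3207240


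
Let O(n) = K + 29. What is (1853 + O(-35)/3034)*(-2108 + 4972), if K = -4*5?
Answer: 8050719752/1517 ≈ 5.3070e+6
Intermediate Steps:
K = -20
O(n) = 9 (O(n) = -20 + 29 = 9)
(1853 + O(-35)/3034)*(-2108 + 4972) = (1853 + 9/3034)*(-2108 + 4972) = (1853 + 9*(1/3034))*2864 = (1853 + 9/3034)*2864 = (5622011/3034)*2864 = 8050719752/1517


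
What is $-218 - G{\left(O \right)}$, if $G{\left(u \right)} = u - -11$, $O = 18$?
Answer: $-247$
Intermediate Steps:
$G{\left(u \right)} = 11 + u$ ($G{\left(u \right)} = u + 11 = 11 + u$)
$-218 - G{\left(O \right)} = -218 - \left(11 + 18\right) = -218 - 29 = -247$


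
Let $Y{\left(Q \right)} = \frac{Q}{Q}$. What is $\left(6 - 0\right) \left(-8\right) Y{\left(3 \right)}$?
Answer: $-48$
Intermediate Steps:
$Y{\left(Q \right)} = 1$
$\left(6 - 0\right) \left(-8\right) Y{\left(3 \right)} = \left(6 - 0\right) \left(-8\right) 1 = \left(6 + 0\right) \left(-8\right) 1 = 6 \left(-8\right) 1 = \left(-48\right) 1 = -48$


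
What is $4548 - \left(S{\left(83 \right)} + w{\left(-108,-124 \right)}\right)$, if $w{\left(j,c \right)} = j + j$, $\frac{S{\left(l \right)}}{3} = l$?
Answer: $4515$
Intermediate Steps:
$S{\left(l \right)} = 3 l$
$w{\left(j,c \right)} = 2 j$
$4548 - \left(S{\left(83 \right)} + w{\left(-108,-124 \right)}\right) = 4548 - \left(3 \cdot 83 + 2 \left(-108\right)\right) = 4548 - \left(249 - 216\right) = 4548 - 33 = 4515$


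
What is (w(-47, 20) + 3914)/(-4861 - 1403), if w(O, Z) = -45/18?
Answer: -7823/12528 ≈ -0.62444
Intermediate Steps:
w(O, Z) = -5/2 (w(O, Z) = -45*1/18 = -5/2)
(w(-47, 20) + 3914)/(-4861 - 1403) = (-5/2 + 3914)/(-4861 - 1403) = (7823/2)/(-6264) = (7823/2)*(-1/6264) = -7823/12528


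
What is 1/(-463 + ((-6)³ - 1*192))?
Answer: -1/871 ≈ -0.0011481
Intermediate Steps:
1/(-463 + ((-6)³ - 1*192)) = 1/(-463 + (-216 - 192)) = 1/(-463 - 408) = 1/(-871) = -1/871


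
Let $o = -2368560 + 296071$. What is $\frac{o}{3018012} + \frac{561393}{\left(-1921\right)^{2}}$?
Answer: $- \frac{5953693069133}{11137191620892} \approx -0.53458$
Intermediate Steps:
$o = -2072489$
$\frac{o}{3018012} + \frac{561393}{\left(-1921\right)^{2}} = - \frac{2072489}{3018012} + \frac{561393}{\left(-1921\right)^{2}} = \left(-2072489\right) \frac{1}{3018012} + \frac{561393}{3690241} = - \frac{2072489}{3018012} + 561393 \cdot \frac{1}{3690241} = - \frac{2072489}{3018012} + \frac{561393}{3690241} = - \frac{5953693069133}{11137191620892}$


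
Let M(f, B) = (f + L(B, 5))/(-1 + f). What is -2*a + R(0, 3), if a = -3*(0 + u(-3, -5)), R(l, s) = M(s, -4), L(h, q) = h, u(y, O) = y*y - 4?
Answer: 59/2 ≈ 29.500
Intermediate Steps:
u(y, O) = -4 + y² (u(y, O) = y² - 4 = -4 + y²)
M(f, B) = (B + f)/(-1 + f) (M(f, B) = (f + B)/(-1 + f) = (B + f)/(-1 + f))
R(l, s) = (-4 + s)/(-1 + s)
a = -15 (a = -3*(0 + (-4 + (-3)²)) = -3*(0 + (-4 + 9)) = -3*(0 + 5) = -3*5 = -15)
-2*a + R(0, 3) = -2*(-15) + (-4 + 3)/(-1 + 3) = 30 - 1/2 = 30 + (½)*(-1) = 30 - ½ = 59/2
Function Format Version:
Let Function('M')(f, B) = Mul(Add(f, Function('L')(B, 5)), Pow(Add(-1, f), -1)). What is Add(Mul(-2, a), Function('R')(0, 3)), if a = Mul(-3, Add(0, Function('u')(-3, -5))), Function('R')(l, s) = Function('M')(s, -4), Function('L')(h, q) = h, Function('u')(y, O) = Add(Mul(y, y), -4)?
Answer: Rational(59, 2) ≈ 29.500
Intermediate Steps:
Function('u')(y, O) = Add(-4, Pow(y, 2)) (Function('u')(y, O) = Add(Pow(y, 2), -4) = Add(-4, Pow(y, 2)))
Function('M')(f, B) = Mul(Pow(Add(-1, f), -1), Add(B, f)) (Function('M')(f, B) = Mul(Add(f, B), Pow(Add(-1, f), -1)) = Mul(Add(B, f), Pow(Add(-1, f), -1)) = Mul(Pow(Add(-1, f), -1), Add(B, f)))
Function('R')(l, s) = Mul(Pow(Add(-1, s), -1), Add(-4, s))
a = -15 (a = Mul(-3, Add(0, Add(-4, Pow(-3, 2)))) = Mul(-3, Add(0, Add(-4, 9))) = Mul(-3, Add(0, 5)) = Mul(-3, 5) = -15)
Add(Mul(-2, a), Function('R')(0, 3)) = Add(Mul(-2, -15), Mul(Pow(Add(-1, 3), -1), Add(-4, 3))) = Add(30, Mul(Pow(2, -1), -1)) = Add(30, Mul(Rational(1, 2), -1)) = Add(30, Rational(-1, 2)) = Rational(59, 2)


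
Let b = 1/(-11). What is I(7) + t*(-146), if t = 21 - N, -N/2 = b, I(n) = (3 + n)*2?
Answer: -33214/11 ≈ -3019.5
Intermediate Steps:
b = -1/11 ≈ -0.090909
I(n) = 6 + 2*n
N = 2/11 (N = -2*(-1/11) = 2/11 ≈ 0.18182)
t = 229/11 (t = 21 - 1*2/11 = 21 - 2/11 = 229/11 ≈ 20.818)
I(7) + t*(-146) = (6 + 2*7) + (229/11)*(-146) = (6 + 14) - 33434/11 = 20 - 33434/11 = -33214/11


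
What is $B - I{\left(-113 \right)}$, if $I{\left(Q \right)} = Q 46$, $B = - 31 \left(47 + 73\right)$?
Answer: $1478$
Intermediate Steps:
$B = -3720$ ($B = \left(-31\right) 120 = -3720$)
$I{\left(Q \right)} = 46 Q$
$B - I{\left(-113 \right)} = -3720 - 46 \left(-113\right) = -3720 - -5198 = -3720 + 5198 = 1478$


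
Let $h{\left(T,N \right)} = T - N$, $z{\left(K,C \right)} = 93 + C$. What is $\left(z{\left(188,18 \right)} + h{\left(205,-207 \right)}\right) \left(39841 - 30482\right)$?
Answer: $4894757$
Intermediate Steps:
$\left(z{\left(188,18 \right)} + h{\left(205,-207 \right)}\right) \left(39841 - 30482\right) = \left(\left(93 + 18\right) + \left(205 - -207\right)\right) \left(39841 - 30482\right) = \left(111 + \left(205 + 207\right)\right) 9359 = \left(111 + 412\right) 9359 = 523 \cdot 9359 = 4894757$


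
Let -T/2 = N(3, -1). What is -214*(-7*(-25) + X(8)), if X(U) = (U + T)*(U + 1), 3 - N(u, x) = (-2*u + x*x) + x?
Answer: -18190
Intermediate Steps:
N(u, x) = 3 - x - x² + 2*u (N(u, x) = 3 - ((-2*u + x*x) + x) = 3 - ((-2*u + x²) + x) = 3 - ((x² - 2*u) + x) = 3 - (x + x² - 2*u) = 3 + (-x - x² + 2*u) = 3 - x - x² + 2*u)
T = -18 (T = -2*(3 - 1*(-1) - 1*(-1)² + 2*3) = -2*(3 + 1 - 1*1 + 6) = -2*(3 + 1 - 1 + 6) = -2*9 = -18)
X(U) = (1 + U)*(-18 + U) (X(U) = (U - 18)*(U + 1) = (-18 + U)*(1 + U) = (1 + U)*(-18 + U))
-214*(-7*(-25) + X(8)) = -214*(-7*(-25) + (-18 + 8² - 17*8)) = -214*(175 + (-18 + 64 - 136)) = -214*(175 - 90) = -214*85 = -18190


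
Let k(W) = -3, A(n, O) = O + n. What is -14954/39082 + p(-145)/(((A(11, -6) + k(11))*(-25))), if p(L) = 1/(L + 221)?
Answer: -28432141/74255800 ≈ -0.38289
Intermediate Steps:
p(L) = 1/(221 + L)
-14954/39082 + p(-145)/(((A(11, -6) + k(11))*(-25))) = -14954/39082 + 1/((221 - 145)*((((-6 + 11) - 3)*(-25)))) = -14954*1/39082 + 1/(76*(((5 - 3)*(-25)))) = -7477/19541 + 1/(76*((2*(-25)))) = -7477/19541 + (1/76)/(-50) = -7477/19541 + (1/76)*(-1/50) = -7477/19541 - 1/3800 = -28432141/74255800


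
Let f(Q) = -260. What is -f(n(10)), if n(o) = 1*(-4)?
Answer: 260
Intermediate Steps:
n(o) = -4
-f(n(10)) = -1*(-260) = 260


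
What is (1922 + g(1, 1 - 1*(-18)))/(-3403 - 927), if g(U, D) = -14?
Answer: -954/2165 ≈ -0.44065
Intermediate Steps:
(1922 + g(1, 1 - 1*(-18)))/(-3403 - 927) = (1922 - 14)/(-3403 - 927) = 1908/(-4330) = 1908*(-1/4330) = -954/2165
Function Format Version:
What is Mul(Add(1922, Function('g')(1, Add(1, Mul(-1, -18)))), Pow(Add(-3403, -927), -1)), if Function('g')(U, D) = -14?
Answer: Rational(-954, 2165) ≈ -0.44065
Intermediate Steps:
Mul(Add(1922, Function('g')(1, Add(1, Mul(-1, -18)))), Pow(Add(-3403, -927), -1)) = Mul(Add(1922, -14), Pow(Add(-3403, -927), -1)) = Mul(1908, Pow(-4330, -1)) = Mul(1908, Rational(-1, 4330)) = Rational(-954, 2165)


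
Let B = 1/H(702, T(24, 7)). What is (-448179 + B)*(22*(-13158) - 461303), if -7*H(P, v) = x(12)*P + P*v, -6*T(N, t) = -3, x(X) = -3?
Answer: 590528329173502/1755 ≈ 3.3648e+11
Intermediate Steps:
T(N, t) = ½ (T(N, t) = -⅙*(-3) = ½)
H(P, v) = 3*P/7 - P*v/7 (H(P, v) = -(-3*P + P*v)/7 = 3*P/7 - P*v/7)
B = 7/1755 (B = 1/((⅐)*702*(3 - 1*½)) = 1/((⅐)*702*(3 - ½)) = 1/((⅐)*702*(5/2)) = 1/(1755/7) = 7/1755 ≈ 0.0039886)
(-448179 + B)*(22*(-13158) - 461303) = (-448179 + 7/1755)*(22*(-13158) - 461303) = -786554138*(-289476 - 461303)/1755 = -786554138/1755*(-750779) = 590528329173502/1755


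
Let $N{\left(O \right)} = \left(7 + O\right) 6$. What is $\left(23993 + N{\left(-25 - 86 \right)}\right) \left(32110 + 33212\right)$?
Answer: $1526509818$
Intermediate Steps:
$N{\left(O \right)} = 42 + 6 O$
$\left(23993 + N{\left(-25 - 86 \right)}\right) \left(32110 + 33212\right) = \left(23993 + \left(42 + 6 \left(-25 - 86\right)\right)\right) \left(32110 + 33212\right) = \left(23993 + \left(42 + 6 \left(-25 - 86\right)\right)\right) 65322 = \left(23993 + \left(42 + 6 \left(-111\right)\right)\right) 65322 = \left(23993 + \left(42 - 666\right)\right) 65322 = \left(23993 - 624\right) 65322 = 23369 \cdot 65322 = 1526509818$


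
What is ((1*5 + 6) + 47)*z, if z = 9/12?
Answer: 87/2 ≈ 43.500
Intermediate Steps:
z = 3/4 (z = 9*(1/12) = 3/4 ≈ 0.75000)
((1*5 + 6) + 47)*z = ((1*5 + 6) + 47)*(3/4) = ((5 + 6) + 47)*(3/4) = (11 + 47)*(3/4) = 58*(3/4) = 87/2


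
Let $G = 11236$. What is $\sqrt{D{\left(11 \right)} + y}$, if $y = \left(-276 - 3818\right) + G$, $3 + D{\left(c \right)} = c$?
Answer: $5 \sqrt{286} \approx 84.558$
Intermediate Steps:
$D{\left(c \right)} = -3 + c$
$y = 7142$ ($y = \left(-276 - 3818\right) + 11236 = -4094 + 11236 = 7142$)
$\sqrt{D{\left(11 \right)} + y} = \sqrt{\left(-3 + 11\right) + 7142} = \sqrt{8 + 7142} = \sqrt{7150} = 5 \sqrt{286}$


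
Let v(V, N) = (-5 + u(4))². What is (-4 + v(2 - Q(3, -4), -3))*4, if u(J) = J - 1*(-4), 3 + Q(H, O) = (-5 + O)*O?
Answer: 20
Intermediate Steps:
Q(H, O) = -3 + O*(-5 + O) (Q(H, O) = -3 + (-5 + O)*O = -3 + O*(-5 + O))
u(J) = 4 + J (u(J) = J + 4 = 4 + J)
v(V, N) = 9 (v(V, N) = (-5 + (4 + 4))² = (-5 + 8)² = 3² = 9)
(-4 + v(2 - Q(3, -4), -3))*4 = (-4 + 9)*4 = 5*4 = 20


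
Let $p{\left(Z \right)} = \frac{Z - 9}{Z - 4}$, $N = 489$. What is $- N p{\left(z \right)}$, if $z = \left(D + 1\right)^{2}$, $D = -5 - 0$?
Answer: $- \frac{1141}{4} \approx -285.25$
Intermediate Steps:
$D = -5$ ($D = -5 + 0 = -5$)
$z = 16$ ($z = \left(-5 + 1\right)^{2} = \left(-4\right)^{2} = 16$)
$p{\left(Z \right)} = \frac{-9 + Z}{-4 + Z}$
$- N p{\left(z \right)} = \left(-1\right) 489 \frac{-9 + 16}{-4 + 16} = - 489 \cdot \frac{1}{12} \cdot 7 = \left(-489\right) \frac{7}{12} = - \frac{1141}{4}$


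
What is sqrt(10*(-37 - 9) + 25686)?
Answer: sqrt(25226) ≈ 158.83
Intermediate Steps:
sqrt(10*(-37 - 9) + 25686) = sqrt(10*(-46) + 25686) = sqrt(-460 + 25686) = sqrt(25226)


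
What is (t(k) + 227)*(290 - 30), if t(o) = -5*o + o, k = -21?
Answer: 80860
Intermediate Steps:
t(o) = -4*o
(t(k) + 227)*(290 - 30) = (-4*(-21) + 227)*(290 - 30) = (84 + 227)*260 = 311*260 = 80860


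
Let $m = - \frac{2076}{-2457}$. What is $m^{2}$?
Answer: $\frac{478864}{670761} \approx 0.71391$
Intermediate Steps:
$m = \frac{692}{819}$ ($m = \left(-2076\right) \left(- \frac{1}{2457}\right) = \frac{692}{819} \approx 0.84493$)
$m^{2} = \left(\frac{692}{819}\right)^{2} = \frac{478864}{670761}$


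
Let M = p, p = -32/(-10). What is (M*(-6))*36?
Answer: -3456/5 ≈ -691.20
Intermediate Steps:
p = 16/5 (p = -32*(-⅒) = 16/5 ≈ 3.2000)
M = 16/5 ≈ 3.2000
(M*(-6))*36 = ((16/5)*(-6))*36 = -96/5*36 = -3456/5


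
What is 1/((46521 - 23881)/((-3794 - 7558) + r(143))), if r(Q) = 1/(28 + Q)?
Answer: -1941191/3871440 ≈ -0.50141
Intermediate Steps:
1/((46521 - 23881)/((-3794 - 7558) + r(143))) = 1/((46521 - 23881)/((-3794 - 7558) + 1/(28 + 143))) = 1/(22640/(-11352 + 1/171)) = 1/(22640/(-1941191/171)) = 1/(22640*(-171/1941191)) = 1/(-3871440/1941191) = -1941191/3871440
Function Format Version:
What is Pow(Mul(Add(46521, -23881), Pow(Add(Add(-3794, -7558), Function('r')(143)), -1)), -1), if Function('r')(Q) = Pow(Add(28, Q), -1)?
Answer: Rational(-1941191, 3871440) ≈ -0.50141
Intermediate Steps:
Pow(Mul(Add(46521, -23881), Pow(Add(Add(-3794, -7558), Function('r')(143)), -1)), -1) = Pow(Mul(Add(46521, -23881), Pow(Add(Add(-3794, -7558), Pow(Add(28, 143), -1)), -1)), -1) = Pow(Mul(22640, Pow(Add(-11352, Pow(171, -1)), -1)), -1) = Pow(Mul(22640, Pow(Add(-11352, Rational(1, 171)), -1)), -1) = Pow(Mul(22640, Pow(Rational(-1941191, 171), -1)), -1) = Pow(Mul(22640, Rational(-171, 1941191)), -1) = Pow(Rational(-3871440, 1941191), -1) = Rational(-1941191, 3871440)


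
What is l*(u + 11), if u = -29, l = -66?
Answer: 1188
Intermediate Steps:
l*(u + 11) = -66*(-29 + 11) = -66*(-18) = 1188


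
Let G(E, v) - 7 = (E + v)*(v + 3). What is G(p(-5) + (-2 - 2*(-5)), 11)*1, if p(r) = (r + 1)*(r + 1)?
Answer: 497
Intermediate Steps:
p(r) = (1 + r)**2 (p(r) = (1 + r)*(1 + r) = (1 + r)**2)
G(E, v) = 7 + (3 + v)*(E + v) (G(E, v) = 7 + (E + v)*(v + 3) = 7 + (E + v)*(3 + v) = 7 + (3 + v)*(E + v))
G(p(-5) + (-2 - 2*(-5)), 11)*1 = (7 + 11**2 + 3*((1 - 5)**2 + (-2 - 2*(-5))) + 3*11 + ((1 - 5)**2 + (-2 - 2*(-5)))*11)*1 = (7 + 121 + 3*((-4)**2 + (-2 + 10)) + 33 + ((-4)**2 + (-2 + 10))*11)*1 = (7 + 121 + 3*(16 + 8) + 33 + (16 + 8)*11)*1 = (7 + 121 + 3*24 + 33 + 24*11)*1 = (7 + 121 + 72 + 33 + 264)*1 = 497*1 = 497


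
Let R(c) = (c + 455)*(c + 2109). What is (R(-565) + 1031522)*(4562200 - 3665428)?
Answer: 772732290504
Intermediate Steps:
R(c) = (455 + c)*(2109 + c)
(R(-565) + 1031522)*(4562200 - 3665428) = ((959595 + (-565)**2 + 2564*(-565)) + 1031522)*(4562200 - 3665428) = ((959595 + 319225 - 1448660) + 1031522)*896772 = (-169840 + 1031522)*896772 = 861682*896772 = 772732290504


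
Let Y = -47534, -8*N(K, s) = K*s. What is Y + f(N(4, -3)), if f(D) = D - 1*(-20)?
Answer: -95025/2 ≈ -47513.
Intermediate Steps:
N(K, s) = -K*s/8
f(D) = 20 + D (f(D) = D + 20 = 20 + D)
Y + f(N(4, -3)) = -47534 + (20 - 1/8*4*(-3)) = -47534 + (20 + 3/2) = -47534 + 43/2 = -95025/2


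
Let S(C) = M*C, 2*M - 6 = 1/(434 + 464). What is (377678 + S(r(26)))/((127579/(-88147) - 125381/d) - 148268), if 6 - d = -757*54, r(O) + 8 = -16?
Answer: -611006918408231424/239920804031083243 ≈ -2.5467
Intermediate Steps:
M = 5389/1796 (M = 3 + 1/(2*(434 + 464)) = 3 + (½)/898 = 3 + (½)*(1/898) = 3 + 1/1796 = 5389/1796 ≈ 3.0006)
r(O) = -24 (r(O) = -8 - 16 = -24)
d = 40884 (d = 6 - (-757)*54 = 6 - 1*(-40878) = 6 + 40878 = 40884)
S(C) = 5389*C/1796
(377678 + S(r(26)))/((127579/(-88147) - 125381/d) - 148268) = (377678 + (5389/1796)*(-24))/((127579/(-88147) - 125381/40884) - 148268) = (377678 - 32334/449)/((127579*(-1/88147) - 125381*1/40884) - 148268) = 169545088/(449*((-127579/88147 - 125381/40884) - 148268)) = 169545088/(449*(-16267898843/3603801948 - 148268)) = 169545088/(449*(-534344775124907/3603801948)) = (169545088/449)*(-3603801948/534344775124907) = -611006918408231424/239920804031083243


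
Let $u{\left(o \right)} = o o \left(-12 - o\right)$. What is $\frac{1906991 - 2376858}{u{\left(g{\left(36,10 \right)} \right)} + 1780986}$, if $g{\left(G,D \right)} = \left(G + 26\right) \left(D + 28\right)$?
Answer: $\frac{469867}{13142361862} \approx 3.5752 \cdot 10^{-5}$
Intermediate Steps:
$g{\left(G,D \right)} = \left(26 + G\right) \left(28 + D\right)$
$u{\left(o \right)} = o^{2} \left(-12 - o\right)$
$\frac{1906991 - 2376858}{u{\left(g{\left(36,10 \right)} \right)} + 1780986} = \frac{1906991 - 2376858}{\left(728 + 26 \cdot 10 + 28 \cdot 36 + 10 \cdot 36\right)^{2} \left(-12 - \left(728 + 26 \cdot 10 + 28 \cdot 36 + 10 \cdot 36\right)\right) + 1780986} = - \frac{469867}{\left(728 + 260 + 1008 + 360\right)^{2} \left(-12 - \left(728 + 260 + 1008 + 360\right)\right) + 1780986} = - \frac{469867}{2356^{2} \left(-12 - 2356\right) + 1780986} = - \frac{469867}{5550736 \left(-12 - 2356\right) + 1780986} = - \frac{469867}{5550736 \left(-2368\right) + 1780986} = - \frac{469867}{-13144142848 + 1780986} = - \frac{469867}{-13142361862} = \left(-469867\right) \left(- \frac{1}{13142361862}\right) = \frac{469867}{13142361862}$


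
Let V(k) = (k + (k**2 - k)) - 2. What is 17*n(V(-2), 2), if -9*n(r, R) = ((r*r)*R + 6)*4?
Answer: -952/9 ≈ -105.78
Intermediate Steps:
V(k) = -2 + k**2 (V(k) = k**2 - 2 = -2 + k**2)
n(r, R) = -8/3 - 4*R*r**2/9 (n(r, R) = -((r*r)*R + 6)*4/9 = -(r**2*R + 6)*4/9 = -(R*r**2 + 6)*4/9 = -(6 + R*r**2)*4/9 = -(24 + 4*R*r**2)/9 = -8/3 - 4*R*r**2/9)
17*n(V(-2), 2) = 17*(-8/3 - 4/9*2*(-2 + (-2)**2)**2) = 17*(-8/3 - 4/9*2*(-2 + 4)**2) = 17*(-8/3 - 4/9*2*2**2) = 17*(-8/3 - 4/9*2*4) = 17*(-8/3 - 32/9) = 17*(-56/9) = -952/9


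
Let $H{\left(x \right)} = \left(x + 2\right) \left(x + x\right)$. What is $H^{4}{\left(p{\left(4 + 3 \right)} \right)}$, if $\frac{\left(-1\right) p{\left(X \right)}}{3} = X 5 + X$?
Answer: $953430199217750016$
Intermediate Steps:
$p{\left(X \right)} = - 18 X$ ($p{\left(X \right)} = - 3 \left(X 5 + X\right) = - 3 \left(5 X + X\right) = - 3 \cdot 6 X = - 18 X$)
$H{\left(x \right)} = 2 x \left(2 + x\right)$ ($H{\left(x \right)} = \left(2 + x\right) 2 x = 2 x \left(2 + x\right)$)
$H^{4}{\left(p{\left(4 + 3 \right)} \right)} = \left(2 \left(- 18 \left(4 + 3\right)\right) \left(2 - 18 \left(4 + 3\right)\right)\right)^{4} = \left(2 \left(\left(-18\right) 7\right) \left(2 - 126\right)\right)^{4} = \left(2 \left(-126\right) \left(2 - 126\right)\right)^{4} = \left(2 \left(-126\right) \left(-124\right)\right)^{4} = 31248^{4} = 953430199217750016$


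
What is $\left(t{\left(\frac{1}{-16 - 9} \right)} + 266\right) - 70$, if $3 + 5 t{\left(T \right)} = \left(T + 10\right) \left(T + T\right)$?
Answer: $\frac{610127}{3125} \approx 195.24$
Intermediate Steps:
$t{\left(T \right)} = - \frac{3}{5} + \frac{2 T \left(10 + T\right)}{5}$ ($t{\left(T \right)} = - \frac{3}{5} + \frac{\left(T + 10\right) \left(T + T\right)}{5} = - \frac{3}{5} + \frac{\left(10 + T\right) 2 T}{5} = - \frac{3}{5} + \frac{2 T \left(10 + T\right)}{5}$)
$\left(t{\left(\frac{1}{-16 - 9} \right)} + 266\right) - 70 = \left(\left(- \frac{3}{5} + \frac{4}{-16 - 9} + \frac{2 \left(\frac{1}{-16 - 9}\right)^{2}}{5}\right) + 266\right) - 70 = \left(\left(- \frac{3}{5} + \frac{4}{-25} + \frac{2 \left(\frac{1}{-25}\right)^{2}}{5}\right) + 266\right) + \left(-102 + 32\right) = \left(\left(- \frac{3}{5} + 4 \left(- \frac{1}{25}\right) + \frac{2 \left(- \frac{1}{25}\right)^{2}}{5}\right) + 266\right) - 70 = \left(\left(- \frac{3}{5} - \frac{4}{25} + \frac{2}{5} \cdot \frac{1}{625}\right) + 266\right) - 70 = \left(\left(- \frac{3}{5} - \frac{4}{25} + \frac{2}{3125}\right) + 266\right) - 70 = \left(- \frac{2373}{3125} + 266\right) - 70 = \frac{828877}{3125} - 70 = \frac{610127}{3125}$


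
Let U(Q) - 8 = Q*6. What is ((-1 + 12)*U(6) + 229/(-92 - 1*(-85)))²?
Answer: 9979281/49 ≈ 2.0366e+5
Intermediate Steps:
U(Q) = 8 + 6*Q (U(Q) = 8 + Q*6 = 8 + 6*Q)
((-1 + 12)*U(6) + 229/(-92 - 1*(-85)))² = ((-1 + 12)*(8 + 6*6) + 229/(-92 - 1*(-85)))² = (11*(8 + 36) + 229/(-92 + 85))² = (11*44 + 229/(-7))² = (484 + 229*(-⅐))² = (484 - 229/7)² = (3159/7)² = 9979281/49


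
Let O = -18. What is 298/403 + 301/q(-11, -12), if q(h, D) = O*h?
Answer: 180307/79794 ≈ 2.2597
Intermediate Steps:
q(h, D) = -18*h
298/403 + 301/q(-11, -12) = 298/403 + 301/((-18*(-11))) = 298*(1/403) + 301/198 = 298/403 + 301*(1/198) = 298/403 + 301/198 = 180307/79794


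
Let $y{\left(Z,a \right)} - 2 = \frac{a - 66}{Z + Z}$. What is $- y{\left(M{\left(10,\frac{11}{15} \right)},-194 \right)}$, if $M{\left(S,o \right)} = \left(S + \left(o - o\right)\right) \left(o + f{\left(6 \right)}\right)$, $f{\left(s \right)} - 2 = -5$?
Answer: $- \frac{263}{34} \approx -7.7353$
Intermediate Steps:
$f{\left(s \right)} = -3$ ($f{\left(s \right)} = 2 - 5 = -3$)
$M{\left(S,o \right)} = S \left(-3 + o\right)$ ($M{\left(S,o \right)} = \left(S + \left(o - o\right)\right) \left(o - 3\right) = \left(S + 0\right) \left(-3 + o\right) = S \left(-3 + o\right)$)
$y{\left(Z,a \right)} = 2 + \frac{-66 + a}{2 Z}$ ($y{\left(Z,a \right)} = 2 + \frac{a - 66}{Z + Z} = 2 + \frac{-66 + a}{2 Z}$)
$- y{\left(M{\left(10,\frac{11}{15} \right)},-194 \right)} = - \frac{-66 - 194 + 4 \cdot 10 \left(-3 + \frac{11}{15}\right)}{2 \cdot 10 \left(-3 + \frac{11}{15}\right)} = - \frac{-66 - 194 + 4 \cdot 10 \left(- \frac{34}{15}\right)}{2 \cdot 10 \left(- \frac{34}{15}\right)} = - \frac{-66 - 194 + 4 \left(- \frac{68}{3}\right)}{2 \left(- \frac{68}{3}\right)} = - \frac{\left(-3\right) \left(-66 - 194 - \frac{272}{3}\right)}{2 \cdot 68} = - \frac{\left(-3\right) \left(-1052\right)}{2 \cdot 68 \cdot 3} = \left(-1\right) \frac{263}{34} = - \frac{263}{34}$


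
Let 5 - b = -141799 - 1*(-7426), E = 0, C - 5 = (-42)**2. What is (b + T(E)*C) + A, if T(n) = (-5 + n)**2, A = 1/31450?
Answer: 5617064351/31450 ≈ 1.7860e+5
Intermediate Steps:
C = 1769 (C = 5 + (-42)**2 = 5 + 1764 = 1769)
A = 1/31450 ≈ 3.1797e-5
b = 134378 (b = 5 - (-141799 - 1*(-7426)) = 5 - (-141799 + 7426) = 5 - 1*(-134373) = 5 + 134373 = 134378)
(b + T(E)*C) + A = (134378 + (-5 + 0)**2*1769) + 1/31450 = (134378 + (-5)**2*1769) + 1/31450 = (134378 + 25*1769) + 1/31450 = (134378 + 44225) + 1/31450 = 178603 + 1/31450 = 5617064351/31450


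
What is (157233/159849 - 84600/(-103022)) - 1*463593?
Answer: -1272400493948588/2744660613 ≈ -4.6359e+5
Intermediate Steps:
(157233/159849 - 84600/(-103022)) - 1*463593 = (157233*(1/159849) - 84600*(-1/103022)) - 463593 = (52411/53283 + 42300/51511) - 463593 = 4953613921/2744660613 - 463593 = -1272400493948588/2744660613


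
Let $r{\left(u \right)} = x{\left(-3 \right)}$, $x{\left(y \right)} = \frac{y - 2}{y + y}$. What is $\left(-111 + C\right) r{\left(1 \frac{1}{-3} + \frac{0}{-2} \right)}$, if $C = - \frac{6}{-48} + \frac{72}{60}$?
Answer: $- \frac{4387}{48} \approx -91.396$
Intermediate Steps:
$x{\left(y \right)} = \frac{-2 + y}{2 y}$
$r{\left(u \right)} = \frac{5}{6}$ ($r{\left(u \right)} = \frac{-2 - 3}{2 \left(-3\right)} = \frac{1}{2} \left(- \frac{1}{3}\right) \left(-5\right) = \frac{5}{6}$)
$C = \frac{53}{40}$ ($C = \left(-6\right) \left(- \frac{1}{48}\right) + 72 \cdot \frac{1}{60} = \frac{1}{8} + \frac{6}{5} = \frac{53}{40} \approx 1.325$)
$\left(-111 + C\right) r{\left(1 \frac{1}{-3} + \frac{0}{-2} \right)} = \left(-111 + \frac{53}{40}\right) \frac{5}{6} = \left(- \frac{4387}{40}\right) \frac{5}{6} = - \frac{4387}{48}$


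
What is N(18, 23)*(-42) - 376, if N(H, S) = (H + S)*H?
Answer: -31372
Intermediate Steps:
N(H, S) = H*(H + S)
N(18, 23)*(-42) - 376 = (18*(18 + 23))*(-42) - 376 = (18*41)*(-42) - 376 = 738*(-42) - 376 = -30996 - 376 = -31372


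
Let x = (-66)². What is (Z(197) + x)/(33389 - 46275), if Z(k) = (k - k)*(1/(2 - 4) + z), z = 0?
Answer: -2178/6443 ≈ -0.33804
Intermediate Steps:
x = 4356
Z(k) = 0 (Z(k) = (k - k)*(1/(2 - 4) + 0) = 0*(1/(-2) + 0) = 0*(-½ + 0) = 0*(-½) = 0)
(Z(197) + x)/(33389 - 46275) = (0 + 4356)/(33389 - 46275) = 4356/(-12886) = 4356*(-1/12886) = -2178/6443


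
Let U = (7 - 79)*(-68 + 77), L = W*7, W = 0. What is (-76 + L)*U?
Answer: 49248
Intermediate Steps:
L = 0 (L = 0*7 = 0)
U = -648 (U = -72*9 = -648)
(-76 + L)*U = (-76 + 0)*(-648) = -76*(-648) = 49248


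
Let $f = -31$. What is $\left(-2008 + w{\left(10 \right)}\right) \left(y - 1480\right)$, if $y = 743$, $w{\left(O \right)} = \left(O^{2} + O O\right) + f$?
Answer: $1355343$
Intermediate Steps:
$w{\left(O \right)} = -31 + 2 O^{2}$ ($w{\left(O \right)} = \left(O^{2} + O O\right) - 31 = \left(O^{2} + O^{2}\right) - 31 = 2 O^{2} - 31 = -31 + 2 O^{2}$)
$\left(-2008 + w{\left(10 \right)}\right) \left(y - 1480\right) = \left(-2008 - \left(31 - 2 \cdot 10^{2}\right)\right) \left(743 - 1480\right) = \left(-2008 + \left(-31 + 2 \cdot 100\right)\right) \left(-737\right) = \left(-2008 + \left(-31 + 200\right)\right) \left(-737\right) = \left(-2008 + 169\right) \left(-737\right) = \left(-1839\right) \left(-737\right) = 1355343$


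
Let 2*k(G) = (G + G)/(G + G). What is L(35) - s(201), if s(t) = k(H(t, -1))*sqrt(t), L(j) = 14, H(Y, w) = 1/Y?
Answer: 14 - sqrt(201)/2 ≈ 6.9113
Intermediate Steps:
k(G) = 1/2 (k(G) = ((G + G)/(G + G))/2 = ((2*G)/((2*G)))/2 = ((2*G)*(1/(2*G)))/2 = (1/2)*1 = 1/2)
s(t) = sqrt(t)/2
L(35) - s(201) = 14 - sqrt(201)/2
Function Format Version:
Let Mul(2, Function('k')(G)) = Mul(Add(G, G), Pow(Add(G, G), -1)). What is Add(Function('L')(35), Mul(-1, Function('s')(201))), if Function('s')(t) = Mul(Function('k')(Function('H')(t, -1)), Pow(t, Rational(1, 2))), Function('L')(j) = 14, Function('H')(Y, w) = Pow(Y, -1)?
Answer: Add(14, Mul(Rational(-1, 2), Pow(201, Rational(1, 2)))) ≈ 6.9113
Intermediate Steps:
Function('k')(G) = Rational(1, 2) (Function('k')(G) = Mul(Rational(1, 2), Mul(Add(G, G), Pow(Add(G, G), -1))) = Mul(Rational(1, 2), Mul(Mul(2, G), Pow(Mul(2, G), -1))) = Mul(Rational(1, 2), Mul(Mul(2, G), Mul(Rational(1, 2), Pow(G, -1)))) = Mul(Rational(1, 2), 1) = Rational(1, 2))
Function('s')(t) = Mul(Rational(1, 2), Pow(t, Rational(1, 2)))
Add(Function('L')(35), Mul(-1, Function('s')(201))) = Add(14, Mul(-1, Mul(Rational(1, 2), Pow(201, Rational(1, 2))))) = Add(14, Mul(Rational(-1, 2), Pow(201, Rational(1, 2))))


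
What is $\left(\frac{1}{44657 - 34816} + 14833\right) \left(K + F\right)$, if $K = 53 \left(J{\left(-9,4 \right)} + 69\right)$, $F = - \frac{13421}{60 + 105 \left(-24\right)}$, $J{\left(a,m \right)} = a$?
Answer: $\frac{571932678428717}{12104430} \approx 4.725 \cdot 10^{7}$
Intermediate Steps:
$F = \frac{13421}{2460}$ ($F = - \frac{13421}{60 - 2520} = - \frac{13421}{-2460} = \left(-13421\right) \left(- \frac{1}{2460}\right) = \frac{13421}{2460} \approx 5.4557$)
$K = 3180$ ($K = 53 \left(-9 + 69\right) = 53 \cdot 60 = 3180$)
$\left(\frac{1}{44657 - 34816} + 14833\right) \left(K + F\right) = \left(\frac{1}{44657 - 34816} + 14833\right) \left(3180 + \frac{13421}{2460}\right) = \left(\frac{1}{9841} + 14833\right) \frac{7836221}{2460} = \frac{145971554}{9841} \cdot \frac{7836221}{2460} = \frac{571932678428717}{12104430}$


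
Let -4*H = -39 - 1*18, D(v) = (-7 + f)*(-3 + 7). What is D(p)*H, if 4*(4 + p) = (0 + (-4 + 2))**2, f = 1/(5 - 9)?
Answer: -1653/4 ≈ -413.25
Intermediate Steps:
f = -1/4 (f = 1/(-4) = -1/4 ≈ -0.25000)
p = -3 (p = -4 + (0 + (-4 + 2))**2/4 = -4 + (0 - 2)**2/4 = -4 + (1/4)*(-2)**2 = -4 + (1/4)*4 = -4 + 1 = -3)
D(v) = -29 (D(v) = (-7 - 1/4)*(-3 + 7) = -29/4*4 = -29)
H = 57/4 (H = -(-39 - 1*18)/4 = -(-39 - 18)/4 = -1/4*(-57) = 57/4 ≈ 14.250)
D(p)*H = -29*57/4 = -1653/4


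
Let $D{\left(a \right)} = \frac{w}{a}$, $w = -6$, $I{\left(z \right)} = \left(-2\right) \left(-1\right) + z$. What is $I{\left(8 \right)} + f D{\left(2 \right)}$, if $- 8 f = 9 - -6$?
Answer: $\frac{125}{8} \approx 15.625$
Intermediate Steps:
$I{\left(z \right)} = 2 + z$
$f = - \frac{15}{8}$ ($f = - \frac{9 - -6}{8} = - \frac{9 + 6}{8} = \left(- \frac{1}{8}\right) 15 = - \frac{15}{8} \approx -1.875$)
$D{\left(a \right)} = - \frac{6}{a}$
$I{\left(8 \right)} + f D{\left(2 \right)} = \left(2 + 8\right) - \frac{15 \left(- \frac{6}{2}\right)}{8} = 10 - \frac{15 \left(\left(-6\right) \frac{1}{2}\right)}{8} = 10 - - \frac{45}{8} = 10 + \frac{45}{8} = \frac{125}{8}$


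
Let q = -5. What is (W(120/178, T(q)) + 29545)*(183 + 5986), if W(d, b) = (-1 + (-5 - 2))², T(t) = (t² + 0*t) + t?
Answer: 182657921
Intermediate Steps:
T(t) = t + t² (T(t) = (t² + 0) + t = t² + t = t + t²)
W(d, b) = 64 (W(d, b) = (-1 - 7)² = (-8)² = 64)
(W(120/178, T(q)) + 29545)*(183 + 5986) = (64 + 29545)*(183 + 5986) = 29609*6169 = 182657921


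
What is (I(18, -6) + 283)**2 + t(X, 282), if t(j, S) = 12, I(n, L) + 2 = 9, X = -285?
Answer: 84112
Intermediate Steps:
I(n, L) = 7 (I(n, L) = -2 + 9 = 7)
(I(18, -6) + 283)**2 + t(X, 282) = (7 + 283)**2 + 12 = 290**2 + 12 = 84100 + 12 = 84112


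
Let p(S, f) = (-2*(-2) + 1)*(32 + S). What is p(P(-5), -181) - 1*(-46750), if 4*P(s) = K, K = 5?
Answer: 187665/4 ≈ 46916.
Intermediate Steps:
P(s) = 5/4 (P(s) = (¼)*5 = 5/4)
p(S, f) = 160 + 5*S (p(S, f) = (4 + 1)*(32 + S) = 5*(32 + S) = 160 + 5*S)
p(P(-5), -181) - 1*(-46750) = (160 + 5*(5/4)) - 1*(-46750) = (160 + 25/4) + 46750 = 665/4 + 46750 = 187665/4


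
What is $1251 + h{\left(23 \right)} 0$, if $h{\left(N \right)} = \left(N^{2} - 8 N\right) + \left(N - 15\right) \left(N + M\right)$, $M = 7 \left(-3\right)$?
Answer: $1251$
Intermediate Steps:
$M = -21$
$h{\left(N \right)} = N^{2} - 8 N + \left(-21 + N\right) \left(-15 + N\right)$ ($h{\left(N \right)} = \left(N^{2} - 8 N\right) + \left(N - 15\right) \left(N - 21\right) = \left(N^{2} - 8 N\right) + \left(-15 + N\right) \left(-21 + N\right) = \left(N^{2} - 8 N\right) + \left(-21 + N\right) \left(-15 + N\right) = N^{2} - 8 N + \left(-21 + N\right) \left(-15 + N\right)$)
$1251 + h{\left(23 \right)} 0 = 1251 + \left(315 - 1012 + 2 \cdot 23^{2}\right) 0 = 1251 + \left(315 - 1012 + 2 \cdot 529\right) 0 = 1251 + \left(315 - 1012 + 1058\right) 0 = 1251 + 361 \cdot 0 = 1251 + 0 = 1251$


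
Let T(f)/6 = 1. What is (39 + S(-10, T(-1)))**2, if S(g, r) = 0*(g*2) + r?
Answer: 2025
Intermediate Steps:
T(f) = 6 (T(f) = 6*1 = 6)
S(g, r) = r (S(g, r) = 0*(2*g) + r = 0 + r = r)
(39 + S(-10, T(-1)))**2 = (39 + 6)**2 = 45**2 = 2025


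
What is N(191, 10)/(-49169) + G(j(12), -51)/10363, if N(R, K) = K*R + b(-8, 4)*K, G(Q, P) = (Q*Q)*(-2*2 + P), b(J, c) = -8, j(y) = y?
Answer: -408382770/509538347 ≈ -0.80148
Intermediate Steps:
G(Q, P) = Q²*(-4 + P)
N(R, K) = -8*K + K*R (N(R, K) = K*R - 8*K = -8*K + K*R)
N(191, 10)/(-49169) + G(j(12), -51)/10363 = (10*(-8 + 191))/(-49169) + (12²*(-4 - 51))/10363 = (10*183)*(-1/49169) + (144*(-55))*(1/10363) = 1830*(-1/49169) - 7920*1/10363 = -1830/49169 - 7920/10363 = -408382770/509538347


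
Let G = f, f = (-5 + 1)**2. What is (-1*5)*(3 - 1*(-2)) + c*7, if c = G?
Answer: 87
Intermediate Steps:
f = 16 (f = (-4)**2 = 16)
G = 16
c = 16
(-1*5)*(3 - 1*(-2)) + c*7 = (-1*5)*(3 - 1*(-2)) + 16*7 = -5*(3 + 2) + 112 = -5*5 + 112 = -25 + 112 = 87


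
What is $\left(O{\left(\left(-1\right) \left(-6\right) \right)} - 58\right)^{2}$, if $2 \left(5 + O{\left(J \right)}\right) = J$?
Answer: $3600$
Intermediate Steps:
$O{\left(J \right)} = -5 + \frac{J}{2}$
$\left(O{\left(\left(-1\right) \left(-6\right) \right)} - 58\right)^{2} = \left(\left(-5 + \frac{\left(-1\right) \left(-6\right)}{2}\right) - 58\right)^{2} = \left(\left(-5 + \frac{1}{2} \cdot 6\right) - 58\right)^{2} = \left(\left(-5 + 3\right) - 58\right)^{2} = \left(-2 - 58\right)^{2} = \left(-60\right)^{2} = 3600$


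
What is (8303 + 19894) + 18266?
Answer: 46463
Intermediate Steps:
(8303 + 19894) + 18266 = 28197 + 18266 = 46463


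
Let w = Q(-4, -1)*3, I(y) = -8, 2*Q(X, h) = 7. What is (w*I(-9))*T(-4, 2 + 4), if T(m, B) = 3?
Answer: -252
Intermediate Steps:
Q(X, h) = 7/2 (Q(X, h) = (1/2)*7 = 7/2)
w = 21/2 (w = (7/2)*3 = 21/2 ≈ 10.500)
(w*I(-9))*T(-4, 2 + 4) = ((21/2)*(-8))*3 = -84*3 = -252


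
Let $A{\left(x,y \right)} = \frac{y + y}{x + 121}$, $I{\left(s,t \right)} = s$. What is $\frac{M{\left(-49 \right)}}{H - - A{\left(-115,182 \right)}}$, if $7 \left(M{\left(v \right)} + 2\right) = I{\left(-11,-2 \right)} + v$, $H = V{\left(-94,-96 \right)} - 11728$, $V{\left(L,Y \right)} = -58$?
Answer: $\frac{111}{123116} \approx 0.00090159$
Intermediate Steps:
$A{\left(x,y \right)} = \frac{2 y}{121 + x}$
$H = -11786$ ($H = -58 - 11728 = -11786$)
$M{\left(v \right)} = - \frac{25}{7} + \frac{v}{7}$ ($M{\left(v \right)} = -2 + \frac{-11 + v}{7} = -2 + \left(- \frac{11}{7} + \frac{v}{7}\right) = - \frac{25}{7} + \frac{v}{7}$)
$\frac{M{\left(-49 \right)}}{H - - A{\left(-115,182 \right)}} = \frac{- \frac{25}{7} + \frac{1}{7} \left(-49\right)}{-11786 - - \frac{2 \cdot 182}{121 - 115}} = \frac{- \frac{25}{7} - 7}{-11786 - - \frac{2 \cdot 182}{6}} = - \frac{74}{7 \left(-11786 - - \frac{2 \cdot 182}{6}\right)} = - \frac{74}{7 \left(-11786 - \left(-1\right) \frac{182}{3}\right)} = - \frac{74}{7 \left(-11786 - - \frac{182}{3}\right)} = - \frac{74}{7 \left(-11786 + \frac{182}{3}\right)} = - \frac{74}{7 \left(- \frac{35176}{3}\right)} = \left(- \frac{74}{7}\right) \left(- \frac{3}{35176}\right) = \frac{111}{123116}$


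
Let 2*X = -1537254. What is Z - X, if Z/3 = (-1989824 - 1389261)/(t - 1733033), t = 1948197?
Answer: 165370722573/215164 ≈ 7.6858e+5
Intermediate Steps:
X = -768627 (X = (½)*(-1537254) = -768627)
Z = -10137255/215164 (Z = 3*((-1989824 - 1389261)/(1948197 - 1733033)) = 3*(-3379085/215164) = -10137255/215164 ≈ -47.114)
Z - X = -10137255/215164 - 1*(-768627) = -10137255/215164 + 768627 = 165370722573/215164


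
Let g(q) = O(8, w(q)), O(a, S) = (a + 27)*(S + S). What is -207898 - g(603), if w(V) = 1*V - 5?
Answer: -249758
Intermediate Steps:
w(V) = -5 + V (w(V) = V - 5 = -5 + V)
O(a, S) = 2*S*(27 + a) (O(a, S) = (27 + a)*(2*S) = 2*S*(27 + a))
g(q) = -350 + 70*q (g(q) = 2*(-5 + q)*(27 + 8) = 2*(-5 + q)*35 = -350 + 70*q)
-207898 - g(603) = -207898 - (-350 + 70*603) = -207898 - (-350 + 42210) = -207898 - 1*41860 = -207898 - 41860 = -249758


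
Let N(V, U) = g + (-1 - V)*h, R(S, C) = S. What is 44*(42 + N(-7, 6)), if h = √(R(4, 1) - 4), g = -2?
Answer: 1760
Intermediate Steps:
h = 0 (h = √(4 - 4) = √0 = 0)
N(V, U) = -2 (N(V, U) = -2 + (-1 - V)*0 = -2 + 0 = -2)
44*(42 + N(-7, 6)) = 44*(42 - 2) = 44*40 = 1760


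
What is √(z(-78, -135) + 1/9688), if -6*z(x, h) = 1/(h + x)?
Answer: √942867646/1031772 ≈ 0.029761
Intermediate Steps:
z(x, h) = -1/(6*(h + x))
√(z(-78, -135) + 1/9688) = √(-1/(6*(-135) + 6*(-78)) + 1/9688) = √(-1/(-810 - 468) + 1/9688) = √(-1/(-1278) + 1/9688) = √(-1*(-1/1278) + 1/9688) = √(1/1278 + 1/9688) = √(5483/6190632) = √942867646/1031772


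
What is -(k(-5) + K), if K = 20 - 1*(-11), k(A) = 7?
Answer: -38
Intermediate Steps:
K = 31 (K = 20 + 11 = 31)
-(k(-5) + K) = -(7 + 31) = -1*38 = -38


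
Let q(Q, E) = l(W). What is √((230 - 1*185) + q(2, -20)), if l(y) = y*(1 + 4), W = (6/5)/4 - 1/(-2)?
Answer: 7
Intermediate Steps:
W = ⅘ (W = (6*(⅕))*(¼) - 1*(-½) = (6/5)*(¼) + ½ = 3/10 + ½ = ⅘ ≈ 0.80000)
l(y) = 5*y (l(y) = y*5 = 5*y)
q(Q, E) = 4 (q(Q, E) = 5*(⅘) = 4)
√((230 - 1*185) + q(2, -20)) = √((230 - 1*185) + 4) = √((230 - 185) + 4) = √(45 + 4) = √49 = 7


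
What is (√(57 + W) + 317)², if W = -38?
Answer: (317 + √19)² ≈ 1.0327e+5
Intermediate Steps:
(√(57 + W) + 317)² = (√(57 - 38) + 317)² = (√19 + 317)² = (317 + √19)²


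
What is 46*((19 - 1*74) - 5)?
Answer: -2760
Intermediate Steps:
46*((19 - 1*74) - 5) = 46*((19 - 74) - 5) = 46*(-55 - 5) = 46*(-60) = -2760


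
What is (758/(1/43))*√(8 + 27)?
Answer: 32594*√35 ≈ 1.9283e+5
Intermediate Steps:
(758/(1/43))*√(8 + 27) = (758/(1/43))*√35 = (758*43)*√35 = 32594*√35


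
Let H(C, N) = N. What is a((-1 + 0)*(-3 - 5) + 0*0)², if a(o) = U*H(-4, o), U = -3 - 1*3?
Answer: 2304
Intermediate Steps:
U = -6 (U = -3 - 3 = -6)
a(o) = -6*o
a((-1 + 0)*(-3 - 5) + 0*0)² = (-6*((-1 + 0)*(-3 - 5) + 0*0))² = (-6*(-1*(-8) + 0))² = (-6*(8 + 0))² = (-6*8)² = (-48)² = 2304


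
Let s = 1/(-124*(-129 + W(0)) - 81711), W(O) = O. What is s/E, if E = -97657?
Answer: 1/6417529755 ≈ 1.5582e-10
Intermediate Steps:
s = -1/65715 (s = 1/(-124*(-129 + 0) - 81711) = 1/(-124*(-129) - 81711) = 1/(15996 - 81711) = 1/(-65715) = -1/65715 ≈ -1.5217e-5)
s/E = -1/65715/(-97657) = -1/65715*(-1/97657) = 1/6417529755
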